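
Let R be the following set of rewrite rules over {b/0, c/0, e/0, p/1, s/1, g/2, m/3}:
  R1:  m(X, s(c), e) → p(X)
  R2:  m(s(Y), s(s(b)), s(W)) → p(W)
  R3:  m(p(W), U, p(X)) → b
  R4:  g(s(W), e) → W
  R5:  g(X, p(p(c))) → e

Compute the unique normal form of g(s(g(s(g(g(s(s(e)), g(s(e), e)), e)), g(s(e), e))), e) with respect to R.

e

1. g(s(g(s(g(g(s(s(e)), g(s(e), e)), e)), g(s(e), e))), e)  →  g(s(g(g(s(s(e)), g(s(e), e)), e)), g(s(e), e))   [R4 at ε]
2. g(s(g(g(s(s(e)), g(s(e), e)), e)), g(s(e), e))  →  g(s(g(g(s(s(e)), e), e)), g(s(e), e))   [R4 at 1.1.1.2]
3. g(s(g(g(s(s(e)), e), e)), g(s(e), e))  →  g(s(g(s(e), e)), g(s(e), e))   [R4 at 1.1.1]
4. g(s(g(s(e), e)), g(s(e), e))  →  g(s(e), g(s(e), e))   [R4 at 1.1]
5. g(s(e), g(s(e), e))  →  g(s(e), e)   [R4 at 2]
6. g(s(e), e)  →  e   [R4 at ε]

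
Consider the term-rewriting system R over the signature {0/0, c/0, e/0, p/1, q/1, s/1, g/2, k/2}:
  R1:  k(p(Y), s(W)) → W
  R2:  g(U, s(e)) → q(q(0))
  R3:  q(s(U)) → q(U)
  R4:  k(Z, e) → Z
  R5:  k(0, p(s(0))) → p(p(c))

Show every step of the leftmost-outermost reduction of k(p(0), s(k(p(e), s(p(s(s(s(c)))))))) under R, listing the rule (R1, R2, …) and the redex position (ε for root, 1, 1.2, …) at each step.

p(s(s(s(c))))

1. k(p(0), s(k(p(e), s(p(s(s(s(c))))))))  →  k(p(e), s(p(s(s(s(c))))))   [R1 at ε]
2. k(p(e), s(p(s(s(s(c))))))  →  p(s(s(s(c))))   [R1 at ε]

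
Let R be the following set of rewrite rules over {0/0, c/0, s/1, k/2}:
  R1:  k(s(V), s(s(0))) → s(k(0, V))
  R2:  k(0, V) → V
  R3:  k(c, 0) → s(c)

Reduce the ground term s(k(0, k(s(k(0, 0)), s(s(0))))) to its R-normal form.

s(s(0))

1. s(k(0, k(s(k(0, 0)), s(s(0)))))  →  s(k(s(k(0, 0)), s(s(0))))   [R2 at 1]
2. s(k(s(k(0, 0)), s(s(0))))  →  s(s(k(0, k(0, 0))))   [R1 at 1]
3. s(s(k(0, k(0, 0))))  →  s(s(k(0, 0)))   [R2 at 1.1]
4. s(s(k(0, 0)))  →  s(s(0))   [R2 at 1.1]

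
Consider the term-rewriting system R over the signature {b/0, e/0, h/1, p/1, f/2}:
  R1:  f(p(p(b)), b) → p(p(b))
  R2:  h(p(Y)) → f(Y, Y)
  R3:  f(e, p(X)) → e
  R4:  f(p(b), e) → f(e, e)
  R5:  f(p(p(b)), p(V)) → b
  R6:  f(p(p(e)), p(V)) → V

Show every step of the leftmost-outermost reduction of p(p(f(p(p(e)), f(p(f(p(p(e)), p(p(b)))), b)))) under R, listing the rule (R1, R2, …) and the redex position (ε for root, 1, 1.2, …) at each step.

1. p(p(f(p(p(e)), f(p(f(p(p(e)), p(p(b)))), b))))  →  p(p(f(p(p(e)), f(p(p(b)), b))))   [R6 at 1.1.2.1.1]
2. p(p(f(p(p(e)), f(p(p(b)), b))))  →  p(p(f(p(p(e)), p(p(b)))))   [R1 at 1.1.2]
3. p(p(f(p(p(e)), p(p(b)))))  →  p(p(p(b)))   [R6 at 1.1]

p(p(p(b)))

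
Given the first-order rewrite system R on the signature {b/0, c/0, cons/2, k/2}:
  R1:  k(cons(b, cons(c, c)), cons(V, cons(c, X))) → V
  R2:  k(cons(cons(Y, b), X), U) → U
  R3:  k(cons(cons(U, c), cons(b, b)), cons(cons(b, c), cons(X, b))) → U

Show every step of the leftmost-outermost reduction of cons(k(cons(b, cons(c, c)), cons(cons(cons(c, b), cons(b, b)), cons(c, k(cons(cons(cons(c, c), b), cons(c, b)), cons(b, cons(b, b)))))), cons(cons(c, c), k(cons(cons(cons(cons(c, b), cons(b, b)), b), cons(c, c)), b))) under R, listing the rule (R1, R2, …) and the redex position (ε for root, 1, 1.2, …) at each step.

cons(cons(cons(c, b), cons(b, b)), cons(cons(c, c), b))

1. cons(k(cons(b, cons(c, c)), cons(cons(cons(c, b), cons(b, b)), cons(c, k(cons(cons(cons(c, c), b), cons(c, b)), cons(b, cons(b, b)))))), cons(cons(c, c), k(cons(cons(cons(cons(c, b), cons(b, b)), b), cons(c, c)), b)))  →  cons(cons(cons(c, b), cons(b, b)), cons(cons(c, c), k(cons(cons(cons(cons(c, b), cons(b, b)), b), cons(c, c)), b)))   [R1 at 1]
2. cons(cons(cons(c, b), cons(b, b)), cons(cons(c, c), k(cons(cons(cons(cons(c, b), cons(b, b)), b), cons(c, c)), b)))  →  cons(cons(cons(c, b), cons(b, b)), cons(cons(c, c), b))   [R2 at 2.2]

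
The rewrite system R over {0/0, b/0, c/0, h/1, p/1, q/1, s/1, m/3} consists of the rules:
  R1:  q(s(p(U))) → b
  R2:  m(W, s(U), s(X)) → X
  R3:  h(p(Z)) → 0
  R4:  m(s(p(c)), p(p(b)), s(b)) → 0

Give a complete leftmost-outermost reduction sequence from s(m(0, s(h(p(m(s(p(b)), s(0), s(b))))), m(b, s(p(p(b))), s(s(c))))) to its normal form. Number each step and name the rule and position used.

1. s(m(0, s(h(p(m(s(p(b)), s(0), s(b))))), m(b, s(p(p(b))), s(s(c)))))  →  s(m(0, s(0), m(b, s(p(p(b))), s(s(c)))))   [R3 at 1.2.1]
2. s(m(0, s(0), m(b, s(p(p(b))), s(s(c)))))  →  s(m(0, s(0), s(c)))   [R2 at 1.3]
3. s(m(0, s(0), s(c)))  →  s(c)   [R2 at 1]

s(c)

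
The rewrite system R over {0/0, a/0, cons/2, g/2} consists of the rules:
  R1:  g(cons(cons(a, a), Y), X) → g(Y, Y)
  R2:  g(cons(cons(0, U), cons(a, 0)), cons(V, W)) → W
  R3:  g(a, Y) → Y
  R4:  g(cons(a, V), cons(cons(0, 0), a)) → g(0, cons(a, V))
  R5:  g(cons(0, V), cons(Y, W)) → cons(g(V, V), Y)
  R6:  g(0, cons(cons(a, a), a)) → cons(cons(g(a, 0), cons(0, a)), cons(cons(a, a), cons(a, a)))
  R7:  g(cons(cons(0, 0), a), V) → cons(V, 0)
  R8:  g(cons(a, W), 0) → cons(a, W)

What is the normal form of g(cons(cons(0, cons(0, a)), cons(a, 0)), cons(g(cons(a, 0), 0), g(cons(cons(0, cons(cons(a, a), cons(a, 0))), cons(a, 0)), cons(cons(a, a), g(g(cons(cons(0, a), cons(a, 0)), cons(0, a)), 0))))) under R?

0

1. g(cons(cons(0, cons(0, a)), cons(a, 0)), cons(g(cons(a, 0), 0), g(cons(cons(0, cons(cons(a, a), cons(a, 0))), cons(a, 0)), cons(cons(a, a), g(g(cons(cons(0, a), cons(a, 0)), cons(0, a)), 0)))))  →  g(cons(cons(0, cons(cons(a, a), cons(a, 0))), cons(a, 0)), cons(cons(a, a), g(g(cons(cons(0, a), cons(a, 0)), cons(0, a)), 0)))   [R2 at ε]
2. g(cons(cons(0, cons(cons(a, a), cons(a, 0))), cons(a, 0)), cons(cons(a, a), g(g(cons(cons(0, a), cons(a, 0)), cons(0, a)), 0)))  →  g(g(cons(cons(0, a), cons(a, 0)), cons(0, a)), 0)   [R2 at ε]
3. g(g(cons(cons(0, a), cons(a, 0)), cons(0, a)), 0)  →  g(a, 0)   [R2 at 1]
4. g(a, 0)  →  0   [R3 at ε]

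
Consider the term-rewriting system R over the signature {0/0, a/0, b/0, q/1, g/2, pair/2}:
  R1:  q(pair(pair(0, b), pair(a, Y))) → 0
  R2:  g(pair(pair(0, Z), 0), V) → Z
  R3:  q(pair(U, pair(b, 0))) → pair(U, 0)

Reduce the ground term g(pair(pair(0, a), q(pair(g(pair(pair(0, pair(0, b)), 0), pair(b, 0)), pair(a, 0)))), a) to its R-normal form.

a

1. g(pair(pair(0, a), q(pair(g(pair(pair(0, pair(0, b)), 0), pair(b, 0)), pair(a, 0)))), a)  →  g(pair(pair(0, a), q(pair(pair(0, b), pair(a, 0)))), a)   [R2 at 1.2.1.1]
2. g(pair(pair(0, a), q(pair(pair(0, b), pair(a, 0)))), a)  →  g(pair(pair(0, a), 0), a)   [R1 at 1.2]
3. g(pair(pair(0, a), 0), a)  →  a   [R2 at ε]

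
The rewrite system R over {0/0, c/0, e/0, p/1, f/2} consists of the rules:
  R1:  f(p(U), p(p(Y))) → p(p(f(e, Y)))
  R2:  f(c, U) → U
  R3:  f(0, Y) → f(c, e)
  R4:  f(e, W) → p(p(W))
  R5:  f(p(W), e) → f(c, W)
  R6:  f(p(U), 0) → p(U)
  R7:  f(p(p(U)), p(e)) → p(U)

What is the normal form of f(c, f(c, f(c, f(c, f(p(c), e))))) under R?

c

1. f(c, f(c, f(c, f(c, f(p(c), e)))))  →  f(c, f(c, f(c, f(p(c), e))))   [R2 at ε]
2. f(c, f(c, f(c, f(p(c), e))))  →  f(c, f(c, f(p(c), e)))   [R2 at ε]
3. f(c, f(c, f(p(c), e)))  →  f(c, f(p(c), e))   [R2 at ε]
4. f(c, f(p(c), e))  →  f(p(c), e)   [R2 at ε]
5. f(p(c), e)  →  f(c, c)   [R5 at ε]
6. f(c, c)  →  c   [R2 at ε]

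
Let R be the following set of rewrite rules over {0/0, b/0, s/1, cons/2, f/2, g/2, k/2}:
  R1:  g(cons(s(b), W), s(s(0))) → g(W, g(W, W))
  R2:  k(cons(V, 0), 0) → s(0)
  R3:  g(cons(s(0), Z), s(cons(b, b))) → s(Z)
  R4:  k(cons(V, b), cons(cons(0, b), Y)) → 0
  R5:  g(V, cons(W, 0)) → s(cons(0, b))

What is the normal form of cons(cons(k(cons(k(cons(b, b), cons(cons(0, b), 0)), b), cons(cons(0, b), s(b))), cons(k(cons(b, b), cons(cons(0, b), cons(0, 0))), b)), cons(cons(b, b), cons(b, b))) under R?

1. cons(cons(k(cons(k(cons(b, b), cons(cons(0, b), 0)), b), cons(cons(0, b), s(b))), cons(k(cons(b, b), cons(cons(0, b), cons(0, 0))), b)), cons(cons(b, b), cons(b, b)))  →  cons(cons(0, cons(k(cons(b, b), cons(cons(0, b), cons(0, 0))), b)), cons(cons(b, b), cons(b, b)))   [R4 at 1.1]
2. cons(cons(0, cons(k(cons(b, b), cons(cons(0, b), cons(0, 0))), b)), cons(cons(b, b), cons(b, b)))  →  cons(cons(0, cons(0, b)), cons(cons(b, b), cons(b, b)))   [R4 at 1.2.1]

cons(cons(0, cons(0, b)), cons(cons(b, b), cons(b, b)))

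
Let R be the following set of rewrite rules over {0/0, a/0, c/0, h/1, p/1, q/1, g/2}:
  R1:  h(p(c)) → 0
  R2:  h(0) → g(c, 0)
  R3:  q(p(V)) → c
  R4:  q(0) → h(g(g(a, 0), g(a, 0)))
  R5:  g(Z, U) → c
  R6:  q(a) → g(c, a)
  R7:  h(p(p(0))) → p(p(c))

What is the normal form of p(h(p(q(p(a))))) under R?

1. p(h(p(q(p(a)))))  →  p(h(p(c)))   [R3 at 1.1.1]
2. p(h(p(c)))  →  p(0)   [R1 at 1]

p(0)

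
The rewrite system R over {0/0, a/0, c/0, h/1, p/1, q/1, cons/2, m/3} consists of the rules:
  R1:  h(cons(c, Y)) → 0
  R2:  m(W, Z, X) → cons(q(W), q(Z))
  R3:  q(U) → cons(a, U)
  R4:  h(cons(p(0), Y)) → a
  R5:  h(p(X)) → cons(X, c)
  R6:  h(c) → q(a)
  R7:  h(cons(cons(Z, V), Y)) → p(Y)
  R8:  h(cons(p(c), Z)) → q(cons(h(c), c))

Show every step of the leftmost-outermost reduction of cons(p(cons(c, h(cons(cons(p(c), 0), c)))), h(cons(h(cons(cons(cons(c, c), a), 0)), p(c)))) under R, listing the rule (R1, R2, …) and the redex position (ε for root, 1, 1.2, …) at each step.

1. cons(p(cons(c, h(cons(cons(p(c), 0), c)))), h(cons(h(cons(cons(cons(c, c), a), 0)), p(c))))  →  cons(p(cons(c, p(c))), h(cons(h(cons(cons(cons(c, c), a), 0)), p(c))))   [R7 at 1.1.2]
2. cons(p(cons(c, p(c))), h(cons(h(cons(cons(cons(c, c), a), 0)), p(c))))  →  cons(p(cons(c, p(c))), h(cons(p(0), p(c))))   [R7 at 2.1.1]
3. cons(p(cons(c, p(c))), h(cons(p(0), p(c))))  →  cons(p(cons(c, p(c))), a)   [R4 at 2]

cons(p(cons(c, p(c))), a)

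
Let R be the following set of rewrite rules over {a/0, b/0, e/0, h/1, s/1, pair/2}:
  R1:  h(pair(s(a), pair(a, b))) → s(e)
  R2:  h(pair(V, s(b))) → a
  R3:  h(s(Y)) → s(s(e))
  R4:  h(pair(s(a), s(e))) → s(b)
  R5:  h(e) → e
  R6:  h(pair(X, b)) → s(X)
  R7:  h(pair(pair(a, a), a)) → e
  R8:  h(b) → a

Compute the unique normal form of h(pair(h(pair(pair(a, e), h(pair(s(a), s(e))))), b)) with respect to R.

1. h(pair(h(pair(pair(a, e), h(pair(s(a), s(e))))), b))  →  s(h(pair(pair(a, e), h(pair(s(a), s(e))))))   [R6 at ε]
2. s(h(pair(pair(a, e), h(pair(s(a), s(e))))))  →  s(h(pair(pair(a, e), s(b))))   [R4 at 1.1.2]
3. s(h(pair(pair(a, e), s(b))))  →  s(a)   [R2 at 1]

s(a)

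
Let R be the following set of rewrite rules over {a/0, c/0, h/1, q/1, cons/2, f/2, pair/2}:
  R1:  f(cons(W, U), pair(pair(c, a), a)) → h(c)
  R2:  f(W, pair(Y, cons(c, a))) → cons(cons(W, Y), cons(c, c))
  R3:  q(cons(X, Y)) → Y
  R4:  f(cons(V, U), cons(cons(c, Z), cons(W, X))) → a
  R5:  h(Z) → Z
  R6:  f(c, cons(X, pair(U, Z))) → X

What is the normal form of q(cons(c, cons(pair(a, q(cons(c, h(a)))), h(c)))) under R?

1. q(cons(c, cons(pair(a, q(cons(c, h(a)))), h(c))))  →  cons(pair(a, q(cons(c, h(a)))), h(c))   [R3 at ε]
2. cons(pair(a, q(cons(c, h(a)))), h(c))  →  cons(pair(a, h(a)), h(c))   [R3 at 1.2]
3. cons(pair(a, h(a)), h(c))  →  cons(pair(a, a), h(c))   [R5 at 1.2]
4. cons(pair(a, a), h(c))  →  cons(pair(a, a), c)   [R5 at 2]

cons(pair(a, a), c)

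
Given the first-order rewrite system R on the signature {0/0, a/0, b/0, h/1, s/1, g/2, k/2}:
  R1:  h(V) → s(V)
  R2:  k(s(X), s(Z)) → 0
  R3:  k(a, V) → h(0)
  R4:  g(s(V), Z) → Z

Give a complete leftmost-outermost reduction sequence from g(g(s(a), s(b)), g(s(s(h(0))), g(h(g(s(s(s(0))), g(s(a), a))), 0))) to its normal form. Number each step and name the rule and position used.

0

1. g(g(s(a), s(b)), g(s(s(h(0))), g(h(g(s(s(s(0))), g(s(a), a))), 0)))  →  g(s(b), g(s(s(h(0))), g(h(g(s(s(s(0))), g(s(a), a))), 0)))   [R4 at 1]
2. g(s(b), g(s(s(h(0))), g(h(g(s(s(s(0))), g(s(a), a))), 0)))  →  g(s(s(h(0))), g(h(g(s(s(s(0))), g(s(a), a))), 0))   [R4 at ε]
3. g(s(s(h(0))), g(h(g(s(s(s(0))), g(s(a), a))), 0))  →  g(h(g(s(s(s(0))), g(s(a), a))), 0)   [R4 at ε]
4. g(h(g(s(s(s(0))), g(s(a), a))), 0)  →  g(s(g(s(s(s(0))), g(s(a), a))), 0)   [R1 at 1]
5. g(s(g(s(s(s(0))), g(s(a), a))), 0)  →  0   [R4 at ε]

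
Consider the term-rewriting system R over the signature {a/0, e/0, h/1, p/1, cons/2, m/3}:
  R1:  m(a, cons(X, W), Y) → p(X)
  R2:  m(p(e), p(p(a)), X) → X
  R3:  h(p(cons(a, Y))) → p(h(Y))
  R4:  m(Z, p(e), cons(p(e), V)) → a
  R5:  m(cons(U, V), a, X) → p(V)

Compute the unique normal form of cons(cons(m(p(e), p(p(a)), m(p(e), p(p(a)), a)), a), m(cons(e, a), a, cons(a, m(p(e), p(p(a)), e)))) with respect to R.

1. cons(cons(m(p(e), p(p(a)), m(p(e), p(p(a)), a)), a), m(cons(e, a), a, cons(a, m(p(e), p(p(a)), e))))  →  cons(cons(m(p(e), p(p(a)), a), a), m(cons(e, a), a, cons(a, m(p(e), p(p(a)), e))))   [R2 at 1.1]
2. cons(cons(m(p(e), p(p(a)), a), a), m(cons(e, a), a, cons(a, m(p(e), p(p(a)), e))))  →  cons(cons(a, a), m(cons(e, a), a, cons(a, m(p(e), p(p(a)), e))))   [R2 at 1.1]
3. cons(cons(a, a), m(cons(e, a), a, cons(a, m(p(e), p(p(a)), e))))  →  cons(cons(a, a), p(a))   [R5 at 2]

cons(cons(a, a), p(a))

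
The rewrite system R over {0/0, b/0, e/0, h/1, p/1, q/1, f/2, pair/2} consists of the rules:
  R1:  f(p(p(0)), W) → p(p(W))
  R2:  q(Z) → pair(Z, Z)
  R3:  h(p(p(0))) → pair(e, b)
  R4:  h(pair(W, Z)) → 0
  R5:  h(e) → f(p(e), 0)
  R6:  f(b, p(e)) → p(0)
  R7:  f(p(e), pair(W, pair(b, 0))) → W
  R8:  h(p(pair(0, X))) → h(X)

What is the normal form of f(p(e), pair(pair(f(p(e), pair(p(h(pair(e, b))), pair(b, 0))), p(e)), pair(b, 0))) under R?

1. f(p(e), pair(pair(f(p(e), pair(p(h(pair(e, b))), pair(b, 0))), p(e)), pair(b, 0)))  →  pair(f(p(e), pair(p(h(pair(e, b))), pair(b, 0))), p(e))   [R7 at ε]
2. pair(f(p(e), pair(p(h(pair(e, b))), pair(b, 0))), p(e))  →  pair(p(h(pair(e, b))), p(e))   [R7 at 1]
3. pair(p(h(pair(e, b))), p(e))  →  pair(p(0), p(e))   [R4 at 1.1]

pair(p(0), p(e))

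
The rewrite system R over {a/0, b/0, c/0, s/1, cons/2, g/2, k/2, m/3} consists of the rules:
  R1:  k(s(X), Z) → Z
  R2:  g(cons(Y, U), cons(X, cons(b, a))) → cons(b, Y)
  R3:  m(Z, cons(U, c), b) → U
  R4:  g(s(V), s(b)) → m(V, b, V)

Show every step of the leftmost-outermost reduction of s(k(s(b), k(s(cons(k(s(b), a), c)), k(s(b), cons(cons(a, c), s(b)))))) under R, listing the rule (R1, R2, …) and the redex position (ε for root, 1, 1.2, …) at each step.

1. s(k(s(b), k(s(cons(k(s(b), a), c)), k(s(b), cons(cons(a, c), s(b))))))  →  s(k(s(cons(k(s(b), a), c)), k(s(b), cons(cons(a, c), s(b)))))   [R1 at 1]
2. s(k(s(cons(k(s(b), a), c)), k(s(b), cons(cons(a, c), s(b)))))  →  s(k(s(b), cons(cons(a, c), s(b))))   [R1 at 1]
3. s(k(s(b), cons(cons(a, c), s(b))))  →  s(cons(cons(a, c), s(b)))   [R1 at 1]

s(cons(cons(a, c), s(b)))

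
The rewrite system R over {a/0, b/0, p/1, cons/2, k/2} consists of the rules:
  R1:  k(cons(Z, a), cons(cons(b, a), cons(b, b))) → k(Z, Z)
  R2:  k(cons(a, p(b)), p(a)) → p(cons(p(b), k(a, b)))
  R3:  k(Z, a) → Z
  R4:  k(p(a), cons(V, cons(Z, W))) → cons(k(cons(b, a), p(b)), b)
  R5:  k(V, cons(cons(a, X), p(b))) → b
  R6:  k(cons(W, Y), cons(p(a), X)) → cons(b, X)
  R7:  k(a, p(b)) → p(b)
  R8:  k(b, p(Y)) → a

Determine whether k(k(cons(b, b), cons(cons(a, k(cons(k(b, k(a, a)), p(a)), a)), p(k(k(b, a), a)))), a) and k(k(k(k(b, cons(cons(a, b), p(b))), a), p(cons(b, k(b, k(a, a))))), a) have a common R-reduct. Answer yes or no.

Reduce t₁ = k(k(cons(b, b), cons(cons(a, k(cons(k(b, k(a, a)), p(a)), a)), p(k(k(b, a), a)))), a):
1. k(k(cons(b, b), cons(cons(a, k(cons(k(b, k(a, a)), p(a)), a)), p(k(k(b, a), a)))), a)  →  k(cons(b, b), cons(cons(a, k(cons(k(b, k(a, a)), p(a)), a)), p(k(k(b, a), a))))   [R3 at ε]
2. k(cons(b, b), cons(cons(a, k(cons(k(b, k(a, a)), p(a)), a)), p(k(k(b, a), a))))  →  k(cons(b, b), cons(cons(a, cons(k(b, k(a, a)), p(a))), p(k(k(b, a), a))))   [R3 at 2.1.2]
3. k(cons(b, b), cons(cons(a, cons(k(b, k(a, a)), p(a))), p(k(k(b, a), a))))  →  k(cons(b, b), cons(cons(a, cons(k(b, a), p(a))), p(k(k(b, a), a))))   [R3 at 2.1.2.1.2]
4. k(cons(b, b), cons(cons(a, cons(k(b, a), p(a))), p(k(k(b, a), a))))  →  k(cons(b, b), cons(cons(a, cons(b, p(a))), p(k(k(b, a), a))))   [R3 at 2.1.2.1]
5. k(cons(b, b), cons(cons(a, cons(b, p(a))), p(k(k(b, a), a))))  →  k(cons(b, b), cons(cons(a, cons(b, p(a))), p(k(b, a))))   [R3 at 2.2.1]
6. k(cons(b, b), cons(cons(a, cons(b, p(a))), p(k(b, a))))  →  k(cons(b, b), cons(cons(a, cons(b, p(a))), p(b)))   [R3 at 2.2.1]
7. k(cons(b, b), cons(cons(a, cons(b, p(a))), p(b)))  →  b   [R5 at ε]

Reduce t₂ = k(k(k(k(b, cons(cons(a, b), p(b))), a), p(cons(b, k(b, k(a, a))))), a):
1. k(k(k(k(b, cons(cons(a, b), p(b))), a), p(cons(b, k(b, k(a, a))))), a)  →  k(k(k(b, cons(cons(a, b), p(b))), a), p(cons(b, k(b, k(a, a)))))   [R3 at ε]
2. k(k(k(b, cons(cons(a, b), p(b))), a), p(cons(b, k(b, k(a, a)))))  →  k(k(b, cons(cons(a, b), p(b))), p(cons(b, k(b, k(a, a)))))   [R3 at 1]
3. k(k(b, cons(cons(a, b), p(b))), p(cons(b, k(b, k(a, a)))))  →  k(b, p(cons(b, k(b, k(a, a)))))   [R5 at 1]
4. k(b, p(cons(b, k(b, k(a, a)))))  →  a   [R8 at ε]

no — NF(t₁) = b, NF(t₂) = a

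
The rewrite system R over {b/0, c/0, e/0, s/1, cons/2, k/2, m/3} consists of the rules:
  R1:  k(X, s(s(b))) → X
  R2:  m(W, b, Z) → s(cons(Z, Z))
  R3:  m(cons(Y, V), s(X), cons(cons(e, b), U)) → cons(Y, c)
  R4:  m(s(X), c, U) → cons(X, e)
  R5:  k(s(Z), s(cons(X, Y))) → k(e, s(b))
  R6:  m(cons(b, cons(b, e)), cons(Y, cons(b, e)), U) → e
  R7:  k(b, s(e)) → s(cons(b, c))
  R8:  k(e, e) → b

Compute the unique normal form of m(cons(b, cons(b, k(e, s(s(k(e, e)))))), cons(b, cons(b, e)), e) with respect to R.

e

1. m(cons(b, cons(b, k(e, s(s(k(e, e)))))), cons(b, cons(b, e)), e)  →  m(cons(b, cons(b, k(e, s(s(b))))), cons(b, cons(b, e)), e)   [R8 at 1.2.2.2.1.1]
2. m(cons(b, cons(b, k(e, s(s(b))))), cons(b, cons(b, e)), e)  →  m(cons(b, cons(b, e)), cons(b, cons(b, e)), e)   [R1 at 1.2.2]
3. m(cons(b, cons(b, e)), cons(b, cons(b, e)), e)  →  e   [R6 at ε]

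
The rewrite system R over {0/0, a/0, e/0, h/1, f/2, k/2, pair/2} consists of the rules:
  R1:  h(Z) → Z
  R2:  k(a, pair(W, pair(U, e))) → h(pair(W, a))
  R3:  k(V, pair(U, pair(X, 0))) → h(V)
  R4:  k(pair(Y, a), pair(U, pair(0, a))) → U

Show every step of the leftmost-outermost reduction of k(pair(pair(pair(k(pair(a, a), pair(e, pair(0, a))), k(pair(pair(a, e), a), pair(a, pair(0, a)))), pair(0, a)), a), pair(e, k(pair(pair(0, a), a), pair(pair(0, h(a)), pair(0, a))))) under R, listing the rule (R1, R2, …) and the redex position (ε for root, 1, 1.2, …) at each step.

e

1. k(pair(pair(pair(k(pair(a, a), pair(e, pair(0, a))), k(pair(pair(a, e), a), pair(a, pair(0, a)))), pair(0, a)), a), pair(e, k(pair(pair(0, a), a), pair(pair(0, h(a)), pair(0, a)))))  →  k(pair(pair(pair(e, k(pair(pair(a, e), a), pair(a, pair(0, a)))), pair(0, a)), a), pair(e, k(pair(pair(0, a), a), pair(pair(0, h(a)), pair(0, a)))))   [R4 at 1.1.1.1]
2. k(pair(pair(pair(e, k(pair(pair(a, e), a), pair(a, pair(0, a)))), pair(0, a)), a), pair(e, k(pair(pair(0, a), a), pair(pair(0, h(a)), pair(0, a)))))  →  k(pair(pair(pair(e, a), pair(0, a)), a), pair(e, k(pair(pair(0, a), a), pair(pair(0, h(a)), pair(0, a)))))   [R4 at 1.1.1.2]
3. k(pair(pair(pair(e, a), pair(0, a)), a), pair(e, k(pair(pair(0, a), a), pair(pair(0, h(a)), pair(0, a)))))  →  k(pair(pair(pair(e, a), pair(0, a)), a), pair(e, pair(0, h(a))))   [R4 at 2.2]
4. k(pair(pair(pair(e, a), pair(0, a)), a), pair(e, pair(0, h(a))))  →  k(pair(pair(pair(e, a), pair(0, a)), a), pair(e, pair(0, a)))   [R1 at 2.2.2]
5. k(pair(pair(pair(e, a), pair(0, a)), a), pair(e, pair(0, a)))  →  e   [R4 at ε]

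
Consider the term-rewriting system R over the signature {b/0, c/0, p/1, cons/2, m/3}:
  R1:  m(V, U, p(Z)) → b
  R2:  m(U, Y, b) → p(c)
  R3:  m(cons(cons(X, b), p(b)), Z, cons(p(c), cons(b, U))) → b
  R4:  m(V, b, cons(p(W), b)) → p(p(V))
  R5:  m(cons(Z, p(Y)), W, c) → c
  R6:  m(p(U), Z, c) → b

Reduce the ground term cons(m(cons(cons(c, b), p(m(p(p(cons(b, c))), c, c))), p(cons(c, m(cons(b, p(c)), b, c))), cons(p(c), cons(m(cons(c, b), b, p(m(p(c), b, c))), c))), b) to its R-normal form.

cons(b, b)

1. cons(m(cons(cons(c, b), p(m(p(p(cons(b, c))), c, c))), p(cons(c, m(cons(b, p(c)), b, c))), cons(p(c), cons(m(cons(c, b), b, p(m(p(c), b, c))), c))), b)  →  cons(m(cons(cons(c, b), p(b)), p(cons(c, m(cons(b, p(c)), b, c))), cons(p(c), cons(m(cons(c, b), b, p(m(p(c), b, c))), c))), b)   [R6 at 1.1.2.1]
2. cons(m(cons(cons(c, b), p(b)), p(cons(c, m(cons(b, p(c)), b, c))), cons(p(c), cons(m(cons(c, b), b, p(m(p(c), b, c))), c))), b)  →  cons(m(cons(cons(c, b), p(b)), p(cons(c, c)), cons(p(c), cons(m(cons(c, b), b, p(m(p(c), b, c))), c))), b)   [R5 at 1.2.1.2]
3. cons(m(cons(cons(c, b), p(b)), p(cons(c, c)), cons(p(c), cons(m(cons(c, b), b, p(m(p(c), b, c))), c))), b)  →  cons(m(cons(cons(c, b), p(b)), p(cons(c, c)), cons(p(c), cons(b, c))), b)   [R1 at 1.3.2.1]
4. cons(m(cons(cons(c, b), p(b)), p(cons(c, c)), cons(p(c), cons(b, c))), b)  →  cons(b, b)   [R3 at 1]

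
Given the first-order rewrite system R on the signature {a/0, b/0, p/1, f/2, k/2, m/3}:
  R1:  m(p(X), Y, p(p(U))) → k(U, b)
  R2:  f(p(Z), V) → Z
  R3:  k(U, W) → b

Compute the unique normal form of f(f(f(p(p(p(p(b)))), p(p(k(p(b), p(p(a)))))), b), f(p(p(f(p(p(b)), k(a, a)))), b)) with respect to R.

p(b)

1. f(f(f(p(p(p(p(b)))), p(p(k(p(b), p(p(a)))))), b), f(p(p(f(p(p(b)), k(a, a)))), b))  →  f(f(p(p(p(b))), b), f(p(p(f(p(p(b)), k(a, a)))), b))   [R2 at 1.1]
2. f(f(p(p(p(b))), b), f(p(p(f(p(p(b)), k(a, a)))), b))  →  f(p(p(b)), f(p(p(f(p(p(b)), k(a, a)))), b))   [R2 at 1]
3. f(p(p(b)), f(p(p(f(p(p(b)), k(a, a)))), b))  →  p(b)   [R2 at ε]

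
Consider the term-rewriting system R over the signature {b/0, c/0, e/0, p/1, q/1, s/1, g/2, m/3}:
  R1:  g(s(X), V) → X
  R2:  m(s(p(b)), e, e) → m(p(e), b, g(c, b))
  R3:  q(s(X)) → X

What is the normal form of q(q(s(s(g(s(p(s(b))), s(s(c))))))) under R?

p(s(b))

1. q(q(s(s(g(s(p(s(b))), s(s(c)))))))  →  q(s(g(s(p(s(b))), s(s(c)))))   [R3 at 1]
2. q(s(g(s(p(s(b))), s(s(c)))))  →  g(s(p(s(b))), s(s(c)))   [R3 at ε]
3. g(s(p(s(b))), s(s(c)))  →  p(s(b))   [R1 at ε]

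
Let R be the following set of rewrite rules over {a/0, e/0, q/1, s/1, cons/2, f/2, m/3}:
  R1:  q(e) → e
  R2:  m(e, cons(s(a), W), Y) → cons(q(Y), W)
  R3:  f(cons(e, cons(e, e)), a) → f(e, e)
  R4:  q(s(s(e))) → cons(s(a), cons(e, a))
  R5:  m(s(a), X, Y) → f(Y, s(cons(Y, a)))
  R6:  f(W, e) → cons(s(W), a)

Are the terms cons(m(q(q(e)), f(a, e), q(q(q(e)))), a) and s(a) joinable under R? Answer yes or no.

no — NF(t₁) = cons(cons(e, a), a), NF(t₂) = s(a)

Reduce t₁ = cons(m(q(q(e)), f(a, e), q(q(q(e)))), a):
1. cons(m(q(q(e)), f(a, e), q(q(q(e)))), a)  →  cons(m(q(e), f(a, e), q(q(q(e)))), a)   [R1 at 1.1.1]
2. cons(m(q(e), f(a, e), q(q(q(e)))), a)  →  cons(m(e, f(a, e), q(q(q(e)))), a)   [R1 at 1.1]
3. cons(m(e, f(a, e), q(q(q(e)))), a)  →  cons(m(e, cons(s(a), a), q(q(q(e)))), a)   [R6 at 1.2]
4. cons(m(e, cons(s(a), a), q(q(q(e)))), a)  →  cons(cons(q(q(q(q(e)))), a), a)   [R2 at 1]
5. cons(cons(q(q(q(q(e)))), a), a)  →  cons(cons(q(q(q(e))), a), a)   [R1 at 1.1.1.1.1]
6. cons(cons(q(q(q(e))), a), a)  →  cons(cons(q(q(e)), a), a)   [R1 at 1.1.1.1]
7. cons(cons(q(q(e)), a), a)  →  cons(cons(q(e), a), a)   [R1 at 1.1.1]
8. cons(cons(q(e), a), a)  →  cons(cons(e, a), a)   [R1 at 1.1]

Reduce t₂ = s(a):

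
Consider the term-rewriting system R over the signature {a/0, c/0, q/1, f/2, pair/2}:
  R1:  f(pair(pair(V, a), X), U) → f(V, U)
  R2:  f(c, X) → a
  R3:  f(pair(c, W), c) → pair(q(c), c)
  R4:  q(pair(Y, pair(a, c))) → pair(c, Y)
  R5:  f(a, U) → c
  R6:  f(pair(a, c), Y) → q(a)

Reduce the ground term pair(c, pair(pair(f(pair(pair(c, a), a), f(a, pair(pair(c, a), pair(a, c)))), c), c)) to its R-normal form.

pair(c, pair(pair(a, c), c))

1. pair(c, pair(pair(f(pair(pair(c, a), a), f(a, pair(pair(c, a), pair(a, c)))), c), c))  →  pair(c, pair(pair(f(c, f(a, pair(pair(c, a), pair(a, c)))), c), c))   [R1 at 2.1.1]
2. pair(c, pair(pair(f(c, f(a, pair(pair(c, a), pair(a, c)))), c), c))  →  pair(c, pair(pair(a, c), c))   [R2 at 2.1.1]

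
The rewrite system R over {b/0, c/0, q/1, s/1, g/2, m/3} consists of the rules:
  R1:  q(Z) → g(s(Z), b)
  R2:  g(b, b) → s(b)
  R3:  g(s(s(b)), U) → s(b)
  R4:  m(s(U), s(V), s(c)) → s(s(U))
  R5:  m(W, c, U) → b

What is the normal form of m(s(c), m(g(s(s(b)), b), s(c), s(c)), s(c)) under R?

1. m(s(c), m(g(s(s(b)), b), s(c), s(c)), s(c))  →  m(s(c), m(s(b), s(c), s(c)), s(c))   [R3 at 2.1]
2. m(s(c), m(s(b), s(c), s(c)), s(c))  →  m(s(c), s(s(b)), s(c))   [R4 at 2]
3. m(s(c), s(s(b)), s(c))  →  s(s(c))   [R4 at ε]

s(s(c))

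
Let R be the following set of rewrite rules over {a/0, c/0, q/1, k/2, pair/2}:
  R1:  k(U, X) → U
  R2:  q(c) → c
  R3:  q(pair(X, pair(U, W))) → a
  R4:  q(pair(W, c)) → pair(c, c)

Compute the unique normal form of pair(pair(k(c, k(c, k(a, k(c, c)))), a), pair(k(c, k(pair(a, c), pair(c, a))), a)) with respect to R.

pair(pair(c, a), pair(c, a))

1. pair(pair(k(c, k(c, k(a, k(c, c)))), a), pair(k(c, k(pair(a, c), pair(c, a))), a))  →  pair(pair(c, a), pair(k(c, k(pair(a, c), pair(c, a))), a))   [R1 at 1.1]
2. pair(pair(c, a), pair(k(c, k(pair(a, c), pair(c, a))), a))  →  pair(pair(c, a), pair(c, a))   [R1 at 2.1]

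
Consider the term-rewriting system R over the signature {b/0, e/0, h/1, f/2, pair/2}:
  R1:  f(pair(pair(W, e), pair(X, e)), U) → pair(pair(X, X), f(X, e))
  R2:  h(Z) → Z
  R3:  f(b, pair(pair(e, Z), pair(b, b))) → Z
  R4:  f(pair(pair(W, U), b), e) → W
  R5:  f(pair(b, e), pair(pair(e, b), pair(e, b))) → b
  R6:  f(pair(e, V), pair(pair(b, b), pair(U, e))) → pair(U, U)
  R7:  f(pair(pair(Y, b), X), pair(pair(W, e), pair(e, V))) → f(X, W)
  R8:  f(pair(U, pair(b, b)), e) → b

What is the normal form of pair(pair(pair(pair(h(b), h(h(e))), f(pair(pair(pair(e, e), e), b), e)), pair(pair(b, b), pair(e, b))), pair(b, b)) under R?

pair(pair(pair(pair(b, e), pair(e, e)), pair(pair(b, b), pair(e, b))), pair(b, b))

1. pair(pair(pair(pair(h(b), h(h(e))), f(pair(pair(pair(e, e), e), b), e)), pair(pair(b, b), pair(e, b))), pair(b, b))  →  pair(pair(pair(pair(b, h(h(e))), f(pair(pair(pair(e, e), e), b), e)), pair(pair(b, b), pair(e, b))), pair(b, b))   [R2 at 1.1.1.1]
2. pair(pair(pair(pair(b, h(h(e))), f(pair(pair(pair(e, e), e), b), e)), pair(pair(b, b), pair(e, b))), pair(b, b))  →  pair(pair(pair(pair(b, h(e)), f(pair(pair(pair(e, e), e), b), e)), pair(pair(b, b), pair(e, b))), pair(b, b))   [R2 at 1.1.1.2]
3. pair(pair(pair(pair(b, h(e)), f(pair(pair(pair(e, e), e), b), e)), pair(pair(b, b), pair(e, b))), pair(b, b))  →  pair(pair(pair(pair(b, e), f(pair(pair(pair(e, e), e), b), e)), pair(pair(b, b), pair(e, b))), pair(b, b))   [R2 at 1.1.1.2]
4. pair(pair(pair(pair(b, e), f(pair(pair(pair(e, e), e), b), e)), pair(pair(b, b), pair(e, b))), pair(b, b))  →  pair(pair(pair(pair(b, e), pair(e, e)), pair(pair(b, b), pair(e, b))), pair(b, b))   [R4 at 1.1.2]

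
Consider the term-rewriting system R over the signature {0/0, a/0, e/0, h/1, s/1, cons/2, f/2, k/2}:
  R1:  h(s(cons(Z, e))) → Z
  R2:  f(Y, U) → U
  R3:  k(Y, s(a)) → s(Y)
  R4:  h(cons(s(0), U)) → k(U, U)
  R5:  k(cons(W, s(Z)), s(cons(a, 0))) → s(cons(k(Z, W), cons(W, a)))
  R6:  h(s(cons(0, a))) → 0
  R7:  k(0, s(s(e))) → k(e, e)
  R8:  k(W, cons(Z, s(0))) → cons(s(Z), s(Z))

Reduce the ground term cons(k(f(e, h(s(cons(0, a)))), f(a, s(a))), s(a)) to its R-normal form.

1. cons(k(f(e, h(s(cons(0, a)))), f(a, s(a))), s(a))  →  cons(k(h(s(cons(0, a))), f(a, s(a))), s(a))   [R2 at 1.1]
2. cons(k(h(s(cons(0, a))), f(a, s(a))), s(a))  →  cons(k(0, f(a, s(a))), s(a))   [R6 at 1.1]
3. cons(k(0, f(a, s(a))), s(a))  →  cons(k(0, s(a)), s(a))   [R2 at 1.2]
4. cons(k(0, s(a)), s(a))  →  cons(s(0), s(a))   [R3 at 1]

cons(s(0), s(a))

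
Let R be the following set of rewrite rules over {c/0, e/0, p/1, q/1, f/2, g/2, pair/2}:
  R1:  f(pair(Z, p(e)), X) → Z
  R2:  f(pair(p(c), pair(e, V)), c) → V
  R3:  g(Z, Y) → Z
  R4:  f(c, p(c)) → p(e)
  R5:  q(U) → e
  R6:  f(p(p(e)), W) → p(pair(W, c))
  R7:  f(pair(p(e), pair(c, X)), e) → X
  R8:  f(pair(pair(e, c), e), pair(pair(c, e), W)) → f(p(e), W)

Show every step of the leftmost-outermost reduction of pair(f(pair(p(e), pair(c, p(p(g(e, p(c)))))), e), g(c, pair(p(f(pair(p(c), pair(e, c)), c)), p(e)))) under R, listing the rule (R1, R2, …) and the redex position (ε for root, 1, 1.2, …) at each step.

pair(p(p(e)), c)

1. pair(f(pair(p(e), pair(c, p(p(g(e, p(c)))))), e), g(c, pair(p(f(pair(p(c), pair(e, c)), c)), p(e))))  →  pair(p(p(g(e, p(c)))), g(c, pair(p(f(pair(p(c), pair(e, c)), c)), p(e))))   [R7 at 1]
2. pair(p(p(g(e, p(c)))), g(c, pair(p(f(pair(p(c), pair(e, c)), c)), p(e))))  →  pair(p(p(e)), g(c, pair(p(f(pair(p(c), pair(e, c)), c)), p(e))))   [R3 at 1.1.1]
3. pair(p(p(e)), g(c, pair(p(f(pair(p(c), pair(e, c)), c)), p(e))))  →  pair(p(p(e)), c)   [R3 at 2]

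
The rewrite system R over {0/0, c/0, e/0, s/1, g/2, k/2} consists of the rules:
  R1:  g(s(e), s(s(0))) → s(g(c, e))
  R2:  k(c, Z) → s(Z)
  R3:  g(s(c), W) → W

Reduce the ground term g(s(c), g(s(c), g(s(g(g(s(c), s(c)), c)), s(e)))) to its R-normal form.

1. g(s(c), g(s(c), g(s(g(g(s(c), s(c)), c)), s(e))))  →  g(s(c), g(s(g(g(s(c), s(c)), c)), s(e)))   [R3 at ε]
2. g(s(c), g(s(g(g(s(c), s(c)), c)), s(e)))  →  g(s(g(g(s(c), s(c)), c)), s(e))   [R3 at ε]
3. g(s(g(g(s(c), s(c)), c)), s(e))  →  g(s(g(s(c), c)), s(e))   [R3 at 1.1.1]
4. g(s(g(s(c), c)), s(e))  →  g(s(c), s(e))   [R3 at 1.1]
5. g(s(c), s(e))  →  s(e)   [R3 at ε]

s(e)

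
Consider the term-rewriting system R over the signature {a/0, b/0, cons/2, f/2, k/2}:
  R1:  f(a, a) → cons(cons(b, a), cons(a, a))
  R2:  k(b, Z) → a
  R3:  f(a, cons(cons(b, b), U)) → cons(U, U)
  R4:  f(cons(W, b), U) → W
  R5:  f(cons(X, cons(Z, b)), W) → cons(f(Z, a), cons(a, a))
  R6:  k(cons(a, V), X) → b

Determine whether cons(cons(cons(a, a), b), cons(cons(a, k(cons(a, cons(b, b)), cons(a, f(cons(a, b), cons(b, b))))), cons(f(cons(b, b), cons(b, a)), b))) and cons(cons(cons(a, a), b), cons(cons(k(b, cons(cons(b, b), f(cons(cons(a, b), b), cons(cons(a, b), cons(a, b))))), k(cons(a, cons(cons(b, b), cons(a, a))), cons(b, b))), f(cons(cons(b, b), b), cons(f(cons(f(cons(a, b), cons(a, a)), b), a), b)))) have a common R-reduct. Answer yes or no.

yes — NF(t₁) = cons(cons(cons(a, a), b), cons(cons(a, b), cons(b, b))), NF(t₂) = cons(cons(cons(a, a), b), cons(cons(a, b), cons(b, b)))

Reduce t₁ = cons(cons(cons(a, a), b), cons(cons(a, k(cons(a, cons(b, b)), cons(a, f(cons(a, b), cons(b, b))))), cons(f(cons(b, b), cons(b, a)), b))):
1. cons(cons(cons(a, a), b), cons(cons(a, k(cons(a, cons(b, b)), cons(a, f(cons(a, b), cons(b, b))))), cons(f(cons(b, b), cons(b, a)), b)))  →  cons(cons(cons(a, a), b), cons(cons(a, b), cons(f(cons(b, b), cons(b, a)), b)))   [R6 at 2.1.2]
2. cons(cons(cons(a, a), b), cons(cons(a, b), cons(f(cons(b, b), cons(b, a)), b)))  →  cons(cons(cons(a, a), b), cons(cons(a, b), cons(b, b)))   [R4 at 2.2.1]

Reduce t₂ = cons(cons(cons(a, a), b), cons(cons(k(b, cons(cons(b, b), f(cons(cons(a, b), b), cons(cons(a, b), cons(a, b))))), k(cons(a, cons(cons(b, b), cons(a, a))), cons(b, b))), f(cons(cons(b, b), b), cons(f(cons(f(cons(a, b), cons(a, a)), b), a), b)))):
1. cons(cons(cons(a, a), b), cons(cons(k(b, cons(cons(b, b), f(cons(cons(a, b), b), cons(cons(a, b), cons(a, b))))), k(cons(a, cons(cons(b, b), cons(a, a))), cons(b, b))), f(cons(cons(b, b), b), cons(f(cons(f(cons(a, b), cons(a, a)), b), a), b))))  →  cons(cons(cons(a, a), b), cons(cons(a, k(cons(a, cons(cons(b, b), cons(a, a))), cons(b, b))), f(cons(cons(b, b), b), cons(f(cons(f(cons(a, b), cons(a, a)), b), a), b))))   [R2 at 2.1.1]
2. cons(cons(cons(a, a), b), cons(cons(a, k(cons(a, cons(cons(b, b), cons(a, a))), cons(b, b))), f(cons(cons(b, b), b), cons(f(cons(f(cons(a, b), cons(a, a)), b), a), b))))  →  cons(cons(cons(a, a), b), cons(cons(a, b), f(cons(cons(b, b), b), cons(f(cons(f(cons(a, b), cons(a, a)), b), a), b))))   [R6 at 2.1.2]
3. cons(cons(cons(a, a), b), cons(cons(a, b), f(cons(cons(b, b), b), cons(f(cons(f(cons(a, b), cons(a, a)), b), a), b))))  →  cons(cons(cons(a, a), b), cons(cons(a, b), cons(b, b)))   [R4 at 2.2]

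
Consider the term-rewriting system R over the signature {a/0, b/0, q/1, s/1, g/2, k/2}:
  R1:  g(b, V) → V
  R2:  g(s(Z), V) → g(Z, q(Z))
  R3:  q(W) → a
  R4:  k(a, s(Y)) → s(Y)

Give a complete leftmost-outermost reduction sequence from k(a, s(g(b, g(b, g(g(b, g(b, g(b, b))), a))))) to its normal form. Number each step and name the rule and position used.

s(a)

1. k(a, s(g(b, g(b, g(g(b, g(b, g(b, b))), a)))))  →  s(g(b, g(b, g(g(b, g(b, g(b, b))), a))))   [R4 at ε]
2. s(g(b, g(b, g(g(b, g(b, g(b, b))), a))))  →  s(g(b, g(g(b, g(b, g(b, b))), a)))   [R1 at 1]
3. s(g(b, g(g(b, g(b, g(b, b))), a)))  →  s(g(g(b, g(b, g(b, b))), a))   [R1 at 1]
4. s(g(g(b, g(b, g(b, b))), a))  →  s(g(g(b, g(b, b)), a))   [R1 at 1.1]
5. s(g(g(b, g(b, b)), a))  →  s(g(g(b, b), a))   [R1 at 1.1]
6. s(g(g(b, b), a))  →  s(g(b, a))   [R1 at 1.1]
7. s(g(b, a))  →  s(a)   [R1 at 1]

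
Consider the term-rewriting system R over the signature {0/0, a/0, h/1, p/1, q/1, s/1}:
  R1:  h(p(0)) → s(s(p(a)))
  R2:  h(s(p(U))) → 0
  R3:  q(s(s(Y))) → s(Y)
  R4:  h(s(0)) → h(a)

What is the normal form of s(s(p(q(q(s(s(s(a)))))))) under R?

1. s(s(p(q(q(s(s(s(a))))))))  →  s(s(p(q(s(s(a))))))   [R3 at 1.1.1.1]
2. s(s(p(q(s(s(a))))))  →  s(s(p(s(a))))   [R3 at 1.1.1]

s(s(p(s(a))))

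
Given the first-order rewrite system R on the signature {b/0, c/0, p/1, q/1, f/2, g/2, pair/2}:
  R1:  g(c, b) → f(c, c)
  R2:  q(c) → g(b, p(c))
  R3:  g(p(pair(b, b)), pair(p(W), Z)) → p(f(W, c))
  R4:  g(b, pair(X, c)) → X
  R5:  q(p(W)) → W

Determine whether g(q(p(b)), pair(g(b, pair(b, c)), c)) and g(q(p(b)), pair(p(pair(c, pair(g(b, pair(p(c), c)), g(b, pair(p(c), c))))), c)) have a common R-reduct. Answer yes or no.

Reduce t₁ = g(q(p(b)), pair(g(b, pair(b, c)), c)):
1. g(q(p(b)), pair(g(b, pair(b, c)), c))  →  g(b, pair(g(b, pair(b, c)), c))   [R5 at 1]
2. g(b, pair(g(b, pair(b, c)), c))  →  g(b, pair(b, c))   [R4 at ε]
3. g(b, pair(b, c))  →  b   [R4 at ε]

Reduce t₂ = g(q(p(b)), pair(p(pair(c, pair(g(b, pair(p(c), c)), g(b, pair(p(c), c))))), c)):
1. g(q(p(b)), pair(p(pair(c, pair(g(b, pair(p(c), c)), g(b, pair(p(c), c))))), c))  →  g(b, pair(p(pair(c, pair(g(b, pair(p(c), c)), g(b, pair(p(c), c))))), c))   [R5 at 1]
2. g(b, pair(p(pair(c, pair(g(b, pair(p(c), c)), g(b, pair(p(c), c))))), c))  →  p(pair(c, pair(g(b, pair(p(c), c)), g(b, pair(p(c), c)))))   [R4 at ε]
3. p(pair(c, pair(g(b, pair(p(c), c)), g(b, pair(p(c), c)))))  →  p(pair(c, pair(p(c), g(b, pair(p(c), c)))))   [R4 at 1.2.1]
4. p(pair(c, pair(p(c), g(b, pair(p(c), c)))))  →  p(pair(c, pair(p(c), p(c))))   [R4 at 1.2.2]

no — NF(t₁) = b, NF(t₂) = p(pair(c, pair(p(c), p(c))))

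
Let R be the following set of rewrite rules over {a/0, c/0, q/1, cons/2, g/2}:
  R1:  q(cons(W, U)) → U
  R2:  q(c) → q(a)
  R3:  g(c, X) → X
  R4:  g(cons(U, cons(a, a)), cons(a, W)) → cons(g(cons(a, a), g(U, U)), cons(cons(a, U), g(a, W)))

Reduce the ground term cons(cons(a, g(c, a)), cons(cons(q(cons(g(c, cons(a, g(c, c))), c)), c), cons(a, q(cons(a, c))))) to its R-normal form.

1. cons(cons(a, g(c, a)), cons(cons(q(cons(g(c, cons(a, g(c, c))), c)), c), cons(a, q(cons(a, c)))))  →  cons(cons(a, a), cons(cons(q(cons(g(c, cons(a, g(c, c))), c)), c), cons(a, q(cons(a, c)))))   [R3 at 1.2]
2. cons(cons(a, a), cons(cons(q(cons(g(c, cons(a, g(c, c))), c)), c), cons(a, q(cons(a, c)))))  →  cons(cons(a, a), cons(cons(c, c), cons(a, q(cons(a, c)))))   [R1 at 2.1.1]
3. cons(cons(a, a), cons(cons(c, c), cons(a, q(cons(a, c)))))  →  cons(cons(a, a), cons(cons(c, c), cons(a, c)))   [R1 at 2.2.2]

cons(cons(a, a), cons(cons(c, c), cons(a, c)))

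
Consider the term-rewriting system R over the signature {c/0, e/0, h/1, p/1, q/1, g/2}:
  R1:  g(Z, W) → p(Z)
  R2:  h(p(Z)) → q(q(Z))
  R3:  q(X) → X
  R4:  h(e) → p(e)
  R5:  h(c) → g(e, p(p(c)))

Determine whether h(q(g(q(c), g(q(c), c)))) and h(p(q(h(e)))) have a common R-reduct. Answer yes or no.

no — NF(t₁) = c, NF(t₂) = p(e)

Reduce t₁ = h(q(g(q(c), g(q(c), c)))):
1. h(q(g(q(c), g(q(c), c))))  →  h(g(q(c), g(q(c), c)))   [R3 at 1]
2. h(g(q(c), g(q(c), c)))  →  h(p(q(c)))   [R1 at 1]
3. h(p(q(c)))  →  q(q(q(c)))   [R2 at ε]
4. q(q(q(c)))  →  q(q(c))   [R3 at ε]
5. q(q(c))  →  q(c)   [R3 at ε]
6. q(c)  →  c   [R3 at ε]

Reduce t₂ = h(p(q(h(e)))):
1. h(p(q(h(e))))  →  q(q(q(h(e))))   [R2 at ε]
2. q(q(q(h(e))))  →  q(q(h(e)))   [R3 at ε]
3. q(q(h(e)))  →  q(h(e))   [R3 at ε]
4. q(h(e))  →  h(e)   [R3 at ε]
5. h(e)  →  p(e)   [R4 at ε]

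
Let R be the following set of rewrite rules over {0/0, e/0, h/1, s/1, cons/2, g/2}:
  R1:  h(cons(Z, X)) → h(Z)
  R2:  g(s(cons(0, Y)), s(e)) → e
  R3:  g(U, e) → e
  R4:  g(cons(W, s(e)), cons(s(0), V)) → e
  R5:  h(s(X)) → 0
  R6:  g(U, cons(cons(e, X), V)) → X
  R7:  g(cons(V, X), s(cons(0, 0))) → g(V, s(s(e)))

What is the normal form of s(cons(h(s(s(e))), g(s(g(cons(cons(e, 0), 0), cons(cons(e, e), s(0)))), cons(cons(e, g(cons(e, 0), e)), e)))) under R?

1. s(cons(h(s(s(e))), g(s(g(cons(cons(e, 0), 0), cons(cons(e, e), s(0)))), cons(cons(e, g(cons(e, 0), e)), e))))  →  s(cons(0, g(s(g(cons(cons(e, 0), 0), cons(cons(e, e), s(0)))), cons(cons(e, g(cons(e, 0), e)), e))))   [R5 at 1.1]
2. s(cons(0, g(s(g(cons(cons(e, 0), 0), cons(cons(e, e), s(0)))), cons(cons(e, g(cons(e, 0), e)), e))))  →  s(cons(0, g(cons(e, 0), e)))   [R6 at 1.2]
3. s(cons(0, g(cons(e, 0), e)))  →  s(cons(0, e))   [R3 at 1.2]

s(cons(0, e))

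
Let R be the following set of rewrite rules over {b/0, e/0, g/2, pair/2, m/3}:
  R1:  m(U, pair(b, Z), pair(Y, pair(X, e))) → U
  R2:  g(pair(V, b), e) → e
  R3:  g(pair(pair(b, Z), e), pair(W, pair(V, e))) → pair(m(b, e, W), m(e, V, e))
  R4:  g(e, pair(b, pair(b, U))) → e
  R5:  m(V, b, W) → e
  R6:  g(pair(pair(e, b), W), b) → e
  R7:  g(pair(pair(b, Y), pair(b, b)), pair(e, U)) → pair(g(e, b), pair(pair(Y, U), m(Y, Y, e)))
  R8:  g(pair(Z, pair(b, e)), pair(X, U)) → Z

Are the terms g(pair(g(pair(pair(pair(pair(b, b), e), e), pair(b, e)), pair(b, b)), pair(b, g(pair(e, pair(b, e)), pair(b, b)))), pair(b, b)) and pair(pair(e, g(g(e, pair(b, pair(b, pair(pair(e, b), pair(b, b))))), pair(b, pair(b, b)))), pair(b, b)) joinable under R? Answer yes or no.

Reduce t₁ = g(pair(g(pair(pair(pair(pair(b, b), e), e), pair(b, e)), pair(b, b)), pair(b, g(pair(e, pair(b, e)), pair(b, b)))), pair(b, b)):
1. g(pair(g(pair(pair(pair(pair(b, b), e), e), pair(b, e)), pair(b, b)), pair(b, g(pair(e, pair(b, e)), pair(b, b)))), pair(b, b))  →  g(pair(pair(pair(pair(b, b), e), e), pair(b, g(pair(e, pair(b, e)), pair(b, b)))), pair(b, b))   [R8 at 1.1]
2. g(pair(pair(pair(pair(b, b), e), e), pair(b, g(pair(e, pair(b, e)), pair(b, b)))), pair(b, b))  →  g(pair(pair(pair(pair(b, b), e), e), pair(b, e)), pair(b, b))   [R8 at 1.2.2]
3. g(pair(pair(pair(pair(b, b), e), e), pair(b, e)), pair(b, b))  →  pair(pair(pair(b, b), e), e)   [R8 at ε]

Reduce t₂ = pair(pair(e, g(g(e, pair(b, pair(b, pair(pair(e, b), pair(b, b))))), pair(b, pair(b, b)))), pair(b, b)):
1. pair(pair(e, g(g(e, pair(b, pair(b, pair(pair(e, b), pair(b, b))))), pair(b, pair(b, b)))), pair(b, b))  →  pair(pair(e, g(e, pair(b, pair(b, b)))), pair(b, b))   [R4 at 1.2.1]
2. pair(pair(e, g(e, pair(b, pair(b, b)))), pair(b, b))  →  pair(pair(e, e), pair(b, b))   [R4 at 1.2]

no — NF(t₁) = pair(pair(pair(b, b), e), e), NF(t₂) = pair(pair(e, e), pair(b, b))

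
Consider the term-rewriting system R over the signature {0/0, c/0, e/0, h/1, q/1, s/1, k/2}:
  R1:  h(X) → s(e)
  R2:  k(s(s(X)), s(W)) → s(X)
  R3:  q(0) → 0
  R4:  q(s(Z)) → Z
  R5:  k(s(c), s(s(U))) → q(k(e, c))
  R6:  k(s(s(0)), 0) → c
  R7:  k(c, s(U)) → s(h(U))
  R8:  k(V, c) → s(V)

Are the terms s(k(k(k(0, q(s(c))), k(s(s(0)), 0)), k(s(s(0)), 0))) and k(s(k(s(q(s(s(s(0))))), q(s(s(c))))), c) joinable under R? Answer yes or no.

Reduce t₁ = s(k(k(k(0, q(s(c))), k(s(s(0)), 0)), k(s(s(0)), 0))):
1. s(k(k(k(0, q(s(c))), k(s(s(0)), 0)), k(s(s(0)), 0)))  →  s(k(k(k(0, c), k(s(s(0)), 0)), k(s(s(0)), 0)))   [R4 at 1.1.1.2]
2. s(k(k(k(0, c), k(s(s(0)), 0)), k(s(s(0)), 0)))  →  s(k(k(s(0), k(s(s(0)), 0)), k(s(s(0)), 0)))   [R8 at 1.1.1]
3. s(k(k(s(0), k(s(s(0)), 0)), k(s(s(0)), 0)))  →  s(k(k(s(0), c), k(s(s(0)), 0)))   [R6 at 1.1.2]
4. s(k(k(s(0), c), k(s(s(0)), 0)))  →  s(k(s(s(0)), k(s(s(0)), 0)))   [R8 at 1.1]
5. s(k(s(s(0)), k(s(s(0)), 0)))  →  s(k(s(s(0)), c))   [R6 at 1.2]
6. s(k(s(s(0)), c))  →  s(s(s(s(0))))   [R8 at 1]

Reduce t₂ = k(s(k(s(q(s(s(s(0))))), q(s(s(c))))), c):
1. k(s(k(s(q(s(s(s(0))))), q(s(s(c))))), c)  →  s(s(k(s(q(s(s(s(0))))), q(s(s(c))))))   [R8 at ε]
2. s(s(k(s(q(s(s(s(0))))), q(s(s(c))))))  →  s(s(k(s(s(s(0))), q(s(s(c))))))   [R4 at 1.1.1.1]
3. s(s(k(s(s(s(0))), q(s(s(c))))))  →  s(s(k(s(s(s(0))), s(c))))   [R4 at 1.1.2]
4. s(s(k(s(s(s(0))), s(c))))  →  s(s(s(s(0))))   [R2 at 1.1]

yes — NF(t₁) = s(s(s(s(0)))), NF(t₂) = s(s(s(s(0))))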